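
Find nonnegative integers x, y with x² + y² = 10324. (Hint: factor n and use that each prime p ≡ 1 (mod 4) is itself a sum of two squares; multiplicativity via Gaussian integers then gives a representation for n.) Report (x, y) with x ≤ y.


Step 1: Factor n = 10324 = 2^2 · 29 · 89.
Step 2: Check the mod-4 condition on each prime factor: 2 = 2 (special); 29 ≡ 1 (mod 4), exponent 1; 89 ≡ 1 (mod 4), exponent 1.
All primes ≡ 3 (mod 4) appear to even exponent (or don't appear), so by the two-squares theorem n IS expressible as a sum of two squares.
Step 3: Build a representation. Group n = k² · m with k = 2 and m = 29 · 89 = 2581 (a product of primes ≡ 1 (mod 4)); a representation of m scales to one of n via (k·x)² + (k·y)² = k²(x² + y²). Each prime p ≡ 1 (mod 4) is itself a sum of two squares; find a² by testing p − a² for a perfect square:
  29: 29 − 1² = 28, 29 − 2² = 25 = 5² ⇒ 29 = 2² + 5².
  89: 89 − 1² = 88, 89 − 2² = 85, 89 − 3² = 80, 89 − 4² = 73, 89 − 5² = 64 = 8² ⇒ 89 = 5² + 8².
  Combine using the Brahmagupta–Fibonacci identity (a² + b²)(c² + d²) = (ac − bd)² + (ad + bc)² = (ac + bd)² + (ad − bc)²:
  29 · 89 = 2581: from (2² + 5²)(5² + 8²), take (2·5 − 5·8, 2·8 + 5·5) = (10 − 40, 16 + 25) = (-30, 41); dropping signs (only squares matter) gives (30, 41); check 30² + 41² = 900 + 1681 = 2581 ✓.
  Scale by k = 2: (2·30, 2·41) = (60, 82).
Step 4: Order so x ≤ y and verify: 60² + 82² = 3600 + 6724 = 10324 = n. ✓

n = 10324 = 60² + 82² (one valid representation with x ≤ y).


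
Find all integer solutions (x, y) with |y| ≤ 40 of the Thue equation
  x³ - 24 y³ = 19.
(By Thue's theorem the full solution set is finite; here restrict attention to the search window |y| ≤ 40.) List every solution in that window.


The equation is x³ - 24y³ = 19. For fixed y, x³ = 24·y³ + 19, so a solution requires the RHS to be a perfect cube.
Strategy: iterate y from -40 to 40, compute RHS = 24·y³ + 19, and check whether it is a (positive or negative) perfect cube.
Check small values of y:
  y = 0: RHS = 19 is not a perfect cube.
  y = 1: RHS = 43 is not a perfect cube.
  y = -1: RHS = -5 is not a perfect cube.
  y = 2: RHS = 211 is not a perfect cube.
  y = -2: RHS = -173 is not a perfect cube.
  y = 3: RHS = 667 is not a perfect cube.
  y = -3: RHS = -629 is not a perfect cube.
Continuing the search up to |y| = 40 finds no solutions either.
No (x, y) in the scanned range satisfies the equation.

No integer solutions with |y| ≤ 40.


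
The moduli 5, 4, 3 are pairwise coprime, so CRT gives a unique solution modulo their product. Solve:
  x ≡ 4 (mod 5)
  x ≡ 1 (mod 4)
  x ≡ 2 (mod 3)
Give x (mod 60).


Moduli 5, 4, 3 are pairwise coprime; by CRT there is a unique solution modulo M = 5 · 4 · 3 = 60.
Solve pairwise, accumulating the modulus:
  Start with x ≡ 4 (mod 5).
  Combine with x ≡ 1 (mod 4): since gcd(5, 4) = 1, we get a unique residue mod 20.
    Write x = 4 + 5·t and substitute into x ≡ 1 (mod 4): 5·t ≡ 1 − 4 = -3 (mod 4).
    Reduce coefficients mod 4: 1·t ≡ 1 (mod 4).
    So t ≡ 1 (mod 4).
    Then x = 4 + 5·1 = 9, valid modulo lcm(5, 4) = 20: x ≡ 9 (mod 20).
  Combine with x ≡ 2 (mod 3): since gcd(20, 3) = 1, we get a unique residue mod 60.
    Write x = 9 + 20·t and substitute into x ≡ 2 (mod 3): 20·t ≡ 2 − 9 = -7 (mod 3).
    Reduce coefficients mod 3: 2·t ≡ 2 (mod 3).
    The inverse of 2 mod 3 is 2 (since 2·2 = 4 = 1·3 + 1), so t ≡ 2·2 = 4 ≡ 1 (mod 3).
    Then x = 9 + 20·1 = 29, valid modulo lcm(20, 3) = 60: x ≡ 29 (mod 60).
Verify: 29 mod 5 = 4 ✓, 29 mod 4 = 1 ✓, 29 mod 3 = 2 ✓.

x ≡ 29 (mod 60).


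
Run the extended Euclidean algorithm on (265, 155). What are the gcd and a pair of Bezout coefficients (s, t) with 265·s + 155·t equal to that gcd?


Euclidean algorithm on (265, 155) — divide until remainder is 0:
  265 = 1 · 155 + 110
  155 = 1 · 110 + 45
  110 = 2 · 45 + 20
  45 = 2 · 20 + 5
  20 = 4 · 5 + 0
gcd(265, 155) = 5.
Track Bezout coefficients alongside the remainders: start with r₀ = 265 = a·1 + b·0 (s = 1, t = 0) and r₁ = 155 = a·0 + b·1 (s = 0, t = 1); each new remainder r_{k+1} = r_{k-1} − q_k·r_k inherits s_{k+1} = s_{k-1} − q_k·s_k, t_{k+1} = t_{k-1} − q_k·t_k, so r_k = a·s_k + b·t_k at every step:
  q = 1: r = 110, s = 1 − 1·0 = 1, t = 0 − 1·1 = -1  (check: 265·1 + 155·(-1) = 110)
  q = 1: r = 45, s = 0 − 1·1 = -1, t = 1 − 1·(-1) = 2  (check: 265·(-1) + 155·2 = 45)
  q = 2: r = 20, s = 1 − 2·(-1) = 3, t = -1 − 2·2 = -5  (check: 265·3 + 155·(-5) = 20)
  q = 2: r = 5, s = -1 − 2·3 = -7, t = 2 − 2·(-5) = 12  (check: 265·(-7) + 155·12 = 5)
The row with r = 5 (the gcd) gives the Bezout coefficients s = -7, t = 12.
Result: 265 · (-7) + 155 · (12) = 5.

gcd(265, 155) = 5; s = -7, t = 12 (check: 265·(-7) + 155·12 = 5).


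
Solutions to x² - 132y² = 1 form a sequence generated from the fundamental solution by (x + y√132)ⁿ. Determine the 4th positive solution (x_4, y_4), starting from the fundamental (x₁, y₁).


Step 1: Find the fundamental solution (x₁, y₁) of x² - 132y² = 1.
  Expand √132 as a continued fraction. a₀ = ⌊√132⌋ = 11; iterate m_{k+1} = d_k·a_k − m_k, d_{k+1} = (132 − m_{k+1}²)/d_k, a_{k+1} = ⌊(a₀ + m_{k+1})/d_{k+1}⌋ (starting m₀ = 0, d₀ = 1), with convergents p_k = a_k·p_{k-1} + p_{k-2}, q_k = a_k·q_{k-1} + q_{k-2} (p₋₁ = 1, q₋₁ = 0):
  k = 0: a₀ = 11; p₀/q₀ = 11/1; p₀² − 132·q₀² = 121 − 132 = -11.
  k = 1: m = 11, d = 11, a = ⌊(11 + 11)/11⌋ = 2; p/q = (2·11 + 1)/(2·1 + 0) = 23/2; p² − 132·q² = 529 − 528 = 1.
  The first convergent with p² − 132·q² = 1 gives the fundamental solution (x₁, y₁) = (23, 2).
Step 2: Apply the recurrence (x_{n+1}, y_{n+1}) = (x₁x_n + 132y₁y_n, x₁y_n + y₁x_n) repeatedly.
  From (x_1, y_1) = (23, 2): x_2 = 23·23 + 132·2·2 = 1057; y_2 = 23·2 + 2·23 = 92.
  From (x_2, y_2) = (1057, 92): x_3 = 23·1057 + 132·2·92 = 48599; y_3 = 23·92 + 2·1057 = 4230.
  From (x_3, y_3) = (48599, 4230): x_4 = 23·48599 + 132·2·4230 = 2234497; y_4 = 23·4230 + 2·48599 = 194488.
Step 3: Verify x_4² - 132·y_4² = 4992976843009 - 4992976843008 = 1 (should be 1). ✓

(x_1, y_1) = (23, 2); (x_4, y_4) = (2234497, 194488).


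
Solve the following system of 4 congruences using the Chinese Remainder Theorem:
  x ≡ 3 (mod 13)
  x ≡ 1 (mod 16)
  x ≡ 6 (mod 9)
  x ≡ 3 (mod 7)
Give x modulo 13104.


Product of moduli M = 13 · 16 · 9 · 7 = 13104.
Merge one congruence at a time:
  Start: x ≡ 3 (mod 13).
  Combine with x ≡ 1 (mod 16); new modulus lcm = 208.
    Write x = 3 + 13·t and substitute into x ≡ 1 (mod 16): 13·t ≡ 1 − 3 = -2 (mod 16).
    Reduce coefficients mod 16: 13·t ≡ 14 (mod 16).
    The inverse of 13 mod 16 is 5 (since 13·5 = 65 = 4·16 + 1), so t ≡ 5·14 = 70 ≡ 6 (mod 16).
    Then x = 3 + 13·6 = 81, valid modulo lcm(13, 16) = 208: x ≡ 81 (mod 208).
  Combine with x ≡ 6 (mod 9); new modulus lcm = 1872.
    Write x = 81 + 208·t and substitute into x ≡ 6 (mod 9): 208·t ≡ 6 − 81 = -75 (mod 9).
    Reduce coefficients mod 9: 1·t ≡ 6 (mod 9).
    So t ≡ 6 (mod 9).
    Then x = 81 + 208·6 = 1329, valid modulo lcm(208, 9) = 1872: x ≡ 1329 (mod 1872).
  Combine with x ≡ 3 (mod 7); new modulus lcm = 13104.
    Write x = 1329 + 1872·t and substitute into x ≡ 3 (mod 7): 1872·t ≡ 3 − 1329 = -1326 (mod 7).
    Reduce coefficients mod 7: 3·t ≡ 4 (mod 7).
    The inverse of 3 mod 7 is 5 (since 3·5 = 15 = 2·7 + 1), so t ≡ 5·4 = 20 ≡ 6 (mod 7).
    Then x = 1329 + 1872·6 = 12561, valid modulo lcm(1872, 7) = 13104: x ≡ 12561 (mod 13104).
Verify against each original: 12561 mod 13 = 3, 12561 mod 16 = 1, 12561 mod 9 = 6, 12561 mod 7 = 3.

x ≡ 12561 (mod 13104).


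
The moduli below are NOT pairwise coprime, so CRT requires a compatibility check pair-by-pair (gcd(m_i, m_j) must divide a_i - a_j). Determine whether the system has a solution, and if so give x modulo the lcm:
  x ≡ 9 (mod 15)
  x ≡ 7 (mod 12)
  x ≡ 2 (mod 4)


Moduli 15, 12, 4 are not pairwise coprime, so CRT works modulo lcm(m_i) when all pairwise compatibility conditions hold.
Pairwise compatibility: gcd(m_i, m_j) must divide a_i - a_j for every pair.
Merge one congruence at a time:
  Start: x ≡ 9 (mod 15).
  Combine with x ≡ 7 (mod 12): gcd(15, 12) = 3, and 7 - 9 = -2 is NOT divisible by 3.
    ⇒ system is inconsistent (no integer solution).

No solution (the system is inconsistent).


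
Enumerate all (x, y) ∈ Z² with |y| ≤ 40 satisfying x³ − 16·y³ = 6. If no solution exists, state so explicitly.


The equation is x³ - 16y³ = 6. For fixed y, x³ = 16·y³ + 6, so a solution requires the RHS to be a perfect cube.
Strategy: iterate y from -40 to 40, compute RHS = 16·y³ + 6, and check whether it is a (positive or negative) perfect cube.
Check small values of y:
  y = 0: RHS = 6 is not a perfect cube.
  y = 1: RHS = 22 is not a perfect cube.
  y = -1: RHS = -10 is not a perfect cube.
  y = 2: RHS = 134 is not a perfect cube.
  y = -2: RHS = -122 is not a perfect cube.
  y = 3: RHS = 438 is not a perfect cube.
  y = -3: RHS = -426 is not a perfect cube.
Continuing the search up to |y| = 40 finds no solutions either.
No (x, y) in the scanned range satisfies the equation.

No integer solutions with |y| ≤ 40.


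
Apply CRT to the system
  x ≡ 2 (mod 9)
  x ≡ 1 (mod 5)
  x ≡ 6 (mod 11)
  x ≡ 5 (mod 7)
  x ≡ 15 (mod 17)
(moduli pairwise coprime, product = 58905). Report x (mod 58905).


Product of moduli M = 9 · 5 · 11 · 7 · 17 = 58905.
Merge one congruence at a time:
  Start: x ≡ 2 (mod 9).
  Combine with x ≡ 1 (mod 5); new modulus lcm = 45.
    Write x = 2 + 9·t and substitute into x ≡ 1 (mod 5): 9·t ≡ 1 − 2 = -1 (mod 5).
    Reduce coefficients mod 5: 4·t ≡ 4 (mod 5).
    The inverse of 4 mod 5 is 4 (since 4·4 = 16 = 3·5 + 1), so t ≡ 4·4 = 16 ≡ 1 (mod 5).
    Then x = 2 + 9·1 = 11, valid modulo lcm(9, 5) = 45: x ≡ 11 (mod 45).
  Combine with x ≡ 6 (mod 11); new modulus lcm = 495.
    Write x = 11 + 45·t and substitute into x ≡ 6 (mod 11): 45·t ≡ 6 − 11 = -5 (mod 11).
    Reduce coefficients mod 11: 1·t ≡ 6 (mod 11).
    So t ≡ 6 (mod 11).
    Then x = 11 + 45·6 = 281, valid modulo lcm(45, 11) = 495: x ≡ 281 (mod 495).
  Combine with x ≡ 5 (mod 7); new modulus lcm = 3465.
    Write x = 281 + 495·t and substitute into x ≡ 5 (mod 7): 495·t ≡ 5 − 281 = -276 (mod 7).
    Reduce coefficients mod 7: 5·t ≡ 4 (mod 7).
    The inverse of 5 mod 7 is 3 (since 5·3 = 15 = 2·7 + 1), so t ≡ 3·4 = 12 ≡ 5 (mod 7).
    Then x = 281 + 495·5 = 2756, valid modulo lcm(495, 7) = 3465: x ≡ 2756 (mod 3465).
  Combine with x ≡ 15 (mod 17); new modulus lcm = 58905.
    Write x = 2756 + 3465·t and substitute into x ≡ 15 (mod 17): 3465·t ≡ 15 − 2756 = -2741 (mod 17).
    Reduce coefficients mod 17: 14·t ≡ 13 (mod 17).
    The inverse of 14 mod 17 is 11 (since 14·11 = 154 = 9·17 + 1), so t ≡ 11·13 = 143 ≡ 7 (mod 17).
    Then x = 2756 + 3465·7 = 27011, valid modulo lcm(3465, 17) = 58905: x ≡ 27011 (mod 58905).
Verify against each original: 27011 mod 9 = 2, 27011 mod 5 = 1, 27011 mod 11 = 6, 27011 mod 7 = 5, 27011 mod 17 = 15.

x ≡ 27011 (mod 58905).


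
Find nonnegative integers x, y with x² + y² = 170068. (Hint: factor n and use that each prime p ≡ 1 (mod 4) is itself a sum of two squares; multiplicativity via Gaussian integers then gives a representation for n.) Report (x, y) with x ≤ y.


Step 1: Factor n = 170068 = 2^2 · 17 · 41 · 61.
Step 2: Check the mod-4 condition on each prime factor: 2 = 2 (special); 17 ≡ 1 (mod 4), exponent 1; 41 ≡ 1 (mod 4), exponent 1; 61 ≡ 1 (mod 4), exponent 1.
All primes ≡ 3 (mod 4) appear to even exponent (or don't appear), so by the two-squares theorem n IS expressible as a sum of two squares.
Step 3: Build a representation. Group n = k² · m with k = 2 and m = 17 · 41 · 61 = 42517 (a product of primes ≡ 1 (mod 4)); a representation of m scales to one of n via (k·x)² + (k·y)² = k²(x² + y²). Each prime p ≡ 1 (mod 4) is itself a sum of two squares; find a² by testing p − a² for a perfect square:
  17: 17 − 1² = 16 = 4² ⇒ 17 = 1² + 4².
  41: 41 − 1² = 40, 41 − 2² = 37, 41 − 3² = 32, 41 − 4² = 25 = 5² ⇒ 41 = 4² + 5².
  61: 61 − 1² = 60, 61 − 2² = 57, 61 − 3² = 52, 61 − 4² = 45, 61 − 5² = 36 = 6² ⇒ 61 = 5² + 6².
  Combine using the Brahmagupta–Fibonacci identity (a² + b²)(c² + d²) = (ac − bd)² + (ad + bc)² = (ac + bd)² + (ad − bc)²:
  17 · 41 = 697: from (1² + 4²)(4² + 5²), take (1·4 − 4·5, 1·5 + 4·4) = (4 − 20, 5 + 16) = (-16, 21); dropping signs (only squares matter) gives (16, 21); check 16² + 21² = 256 + 441 = 697 ✓.
  697 · 61 = 42517: from (16² + 21²)(5² + 6²), take (16·5 − 21·6, 16·6 + 21·5) = (80 − 126, 96 + 105) = (-46, 201); dropping signs (only squares matter) gives (46, 201); check 46² + 201² = 2116 + 40401 = 42517 ✓.
  Scale by k = 2: (2·46, 2·201) = (92, 402).
Step 4: Order so x ≤ y and verify: 92² + 402² = 8464 + 161604 = 170068 = n. ✓

n = 170068 = 92² + 402² (one valid representation with x ≤ y).


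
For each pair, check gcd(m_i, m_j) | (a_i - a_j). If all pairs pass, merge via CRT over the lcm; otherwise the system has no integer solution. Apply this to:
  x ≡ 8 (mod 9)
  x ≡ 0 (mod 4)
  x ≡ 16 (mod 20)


Moduli 9, 4, 20 are not pairwise coprime, so CRT works modulo lcm(m_i) when all pairwise compatibility conditions hold.
Pairwise compatibility: gcd(m_i, m_j) must divide a_i - a_j for every pair.
Merge one congruence at a time:
  Start: x ≡ 8 (mod 9).
  Combine with x ≡ 0 (mod 4): gcd(9, 4) = 1; 0 - 8 = -8, which IS divisible by 1, so compatible.
    Write x = 8 + 9·t and substitute into x ≡ 0 (mod 4): 9·t ≡ 0 − 8 = -8 (mod 4).
    Reduce coefficients mod 4: 1·t ≡ 0 (mod 4).
    So t ≡ 0 (mod 4).
    Then x = 8 + 9·0 = 8, valid modulo lcm(9, 4) = 36: x ≡ 8 (mod 36).
  Combine with x ≡ 16 (mod 20): gcd(36, 20) = 4; 16 - 8 = 8, which IS divisible by 4, so compatible.
    Write x = 8 + 36·t and substitute into x ≡ 16 (mod 20): 36·t ≡ 16 − 8 = 8 (mod 20).
    Divide the congruence (and modulus) by g = 4: 9·t ≡ 2 (mod 5).
    Reduce coefficients mod 5: 4·t ≡ 2 (mod 5).
    The inverse of 4 mod 5 is 4 (since 4·4 = 16 = 3·5 + 1), so t ≡ 4·2 = 8 ≡ 3 (mod 5).
    Then x = 8 + 36·3 = 116, valid modulo lcm(36, 20) = 180: x ≡ 116 (mod 180).
Verify: 116 mod 9 = 8, 116 mod 4 = 0, 116 mod 20 = 16.

x ≡ 116 (mod 180).


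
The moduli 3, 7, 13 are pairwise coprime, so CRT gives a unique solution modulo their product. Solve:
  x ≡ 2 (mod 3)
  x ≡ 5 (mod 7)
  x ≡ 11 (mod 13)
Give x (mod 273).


Moduli 3, 7, 13 are pairwise coprime; by CRT there is a unique solution modulo M = 3 · 7 · 13 = 273.
Solve pairwise, accumulating the modulus:
  Start with x ≡ 2 (mod 3).
  Combine with x ≡ 5 (mod 7): since gcd(3, 7) = 1, we get a unique residue mod 21.
    Write x = 2 + 3·t and substitute into x ≡ 5 (mod 7): 3·t ≡ 5 − 2 = 3 (mod 7).
    The inverse of 3 mod 7 is 5 (since 3·5 = 15 = 2·7 + 1), so t ≡ 5·3 = 15 ≡ 1 (mod 7).
    Then x = 2 + 3·1 = 5, valid modulo lcm(3, 7) = 21: x ≡ 5 (mod 21).
  Combine with x ≡ 11 (mod 13): since gcd(21, 13) = 1, we get a unique residue mod 273.
    Write x = 5 + 21·t and substitute into x ≡ 11 (mod 13): 21·t ≡ 11 − 5 = 6 (mod 13).
    Reduce coefficients mod 13: 8·t ≡ 6 (mod 13).
    The inverse of 8 mod 13 is 5 (since 8·5 = 40 = 3·13 + 1), so t ≡ 5·6 = 30 ≡ 4 (mod 13).
    Then x = 5 + 21·4 = 89, valid modulo lcm(21, 13) = 273: x ≡ 89 (mod 273).
Verify: 89 mod 3 = 2 ✓, 89 mod 7 = 5 ✓, 89 mod 13 = 11 ✓.

x ≡ 89 (mod 273).


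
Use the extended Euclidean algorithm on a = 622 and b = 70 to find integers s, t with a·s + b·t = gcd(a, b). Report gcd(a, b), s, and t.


Euclidean algorithm on (622, 70) — divide until remainder is 0:
  622 = 8 · 70 + 62
  70 = 1 · 62 + 8
  62 = 7 · 8 + 6
  8 = 1 · 6 + 2
  6 = 3 · 2 + 0
gcd(622, 70) = 2.
Track Bezout coefficients alongside the remainders: start with r₀ = 622 = a·1 + b·0 (s = 1, t = 0) and r₁ = 70 = a·0 + b·1 (s = 0, t = 1); each new remainder r_{k+1} = r_{k-1} − q_k·r_k inherits s_{k+1} = s_{k-1} − q_k·s_k, t_{k+1} = t_{k-1} − q_k·t_k, so r_k = a·s_k + b·t_k at every step:
  q = 8: r = 62, s = 1 − 8·0 = 1, t = 0 − 8·1 = -8  (check: 622·1 + 70·(-8) = 62)
  q = 1: r = 8, s = 0 − 1·1 = -1, t = 1 − 1·(-8) = 9  (check: 622·(-1) + 70·9 = 8)
  q = 7: r = 6, s = 1 − 7·(-1) = 8, t = -8 − 7·9 = -71  (check: 622·8 + 70·(-71) = 6)
  q = 1: r = 2, s = -1 − 1·8 = -9, t = 9 − 1·(-71) = 80  (check: 622·(-9) + 70·80 = 2)
The row with r = 2 (the gcd) gives the Bezout coefficients s = -9, t = 80.
Result: 622 · (-9) + 70 · (80) = 2.

gcd(622, 70) = 2; s = -9, t = 80 (check: 622·(-9) + 70·80 = 2).


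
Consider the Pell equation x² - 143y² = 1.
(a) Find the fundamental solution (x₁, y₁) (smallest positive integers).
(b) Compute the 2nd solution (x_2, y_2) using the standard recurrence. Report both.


Step 1: Find the fundamental solution (x₁, y₁) of x² - 143y² = 1.
  Expand √143 as a continued fraction. a₀ = ⌊√143⌋ = 11; iterate m_{k+1} = d_k·a_k − m_k, d_{k+1} = (143 − m_{k+1}²)/d_k, a_{k+1} = ⌊(a₀ + m_{k+1})/d_{k+1}⌋ (starting m₀ = 0, d₀ = 1), with convergents p_k = a_k·p_{k-1} + p_{k-2}, q_k = a_k·q_{k-1} + q_{k-2} (p₋₁ = 1, q₋₁ = 0):
  k = 0: a₀ = 11; p₀/q₀ = 11/1; p₀² − 143·q₀² = 121 − 143 = -22.
  k = 1: m = 11, d = 22, a = ⌊(11 + 11)/22⌋ = 1; p/q = (1·11 + 1)/(1·1 + 0) = 12/1; p² − 143·q² = 144 − 143 = 1.
  The first convergent with p² − 143·q² = 1 gives the fundamental solution (x₁, y₁) = (12, 1).
Step 2: Apply the recurrence (x_{n+1}, y_{n+1}) = (x₁x_n + 143y₁y_n, x₁y_n + y₁x_n) repeatedly.
  From (x_1, y_1) = (12, 1): x_2 = 12·12 + 143·1·1 = 287; y_2 = 12·1 + 1·12 = 24.
Step 3: Verify x_2² - 143·y_2² = 82369 - 82368 = 1 (should be 1). ✓

(x_1, y_1) = (12, 1); (x_2, y_2) = (287, 24).


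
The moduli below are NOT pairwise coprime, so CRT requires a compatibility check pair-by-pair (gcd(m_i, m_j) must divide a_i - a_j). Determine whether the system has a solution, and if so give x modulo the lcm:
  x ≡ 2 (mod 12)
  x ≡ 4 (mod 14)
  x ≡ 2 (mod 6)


Moduli 12, 14, 6 are not pairwise coprime, so CRT works modulo lcm(m_i) when all pairwise compatibility conditions hold.
Pairwise compatibility: gcd(m_i, m_j) must divide a_i - a_j for every pair.
Merge one congruence at a time:
  Start: x ≡ 2 (mod 12).
  Combine with x ≡ 4 (mod 14): gcd(12, 14) = 2; 4 - 2 = 2, which IS divisible by 2, so compatible.
    Write x = 2 + 12·t and substitute into x ≡ 4 (mod 14): 12·t ≡ 4 − 2 = 2 (mod 14).
    Divide the congruence (and modulus) by g = 2: 6·t ≡ 1 (mod 7).
    The inverse of 6 mod 7 is 6 (since 6·6 = 36 = 5·7 + 1), so t ≡ 6·1 = 6 ≡ 6 (mod 7).
    Then x = 2 + 12·6 = 74, valid modulo lcm(12, 14) = 84: x ≡ 74 (mod 84).
  Combine with x ≡ 2 (mod 6): gcd(84, 6) = 6; 2 - 74 = -72, which IS divisible by 6, so compatible.
    Write x = 74 + 84·t and substitute into x ≡ 2 (mod 6): 84·t ≡ 2 − 74 = -72 (mod 6).
    Divide the congruence (and modulus) by g = 6: 14·t ≡ -12 (mod 1).
    Modulo 1 every t works; take t = 0.
    Then x = 74 + 84·0 = 74, valid modulo lcm(84, 6) = 84: x ≡ 74 (mod 84).
Verify: 74 mod 12 = 2, 74 mod 14 = 4, 74 mod 6 = 2.

x ≡ 74 (mod 84).


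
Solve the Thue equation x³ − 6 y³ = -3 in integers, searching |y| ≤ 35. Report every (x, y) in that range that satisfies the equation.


The equation is x³ - 6y³ = -3. For fixed y, x³ = 6·y³ − 3, so a solution requires the RHS to be a perfect cube.
Strategy: iterate y from -35 to 35, compute RHS = 6·y³ − 3, and check whether it is a (positive or negative) perfect cube.
Check small values of y:
  y = 0: RHS = -3 is not a perfect cube.
  y = 1: RHS = 3 is not a perfect cube.
  y = -1: RHS = -9 is not a perfect cube.
  y = 2: RHS = 45 is not a perfect cube.
  y = -2: RHS = -51 is not a perfect cube.
  y = 3: RHS = 159 is not a perfect cube.
  y = -3: RHS = -165 is not a perfect cube.
Continuing the search up to |y| = 35 finds no solutions either.
No (x, y) in the scanned range satisfies the equation.

No integer solutions with |y| ≤ 35.


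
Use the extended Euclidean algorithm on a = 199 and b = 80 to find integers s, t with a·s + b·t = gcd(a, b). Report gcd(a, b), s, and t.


Euclidean algorithm on (199, 80) — divide until remainder is 0:
  199 = 2 · 80 + 39
  80 = 2 · 39 + 2
  39 = 19 · 2 + 1
  2 = 2 · 1 + 0
gcd(199, 80) = 1.
Track Bezout coefficients alongside the remainders: start with r₀ = 199 = a·1 + b·0 (s = 1, t = 0) and r₁ = 80 = a·0 + b·1 (s = 0, t = 1); each new remainder r_{k+1} = r_{k-1} − q_k·r_k inherits s_{k+1} = s_{k-1} − q_k·s_k, t_{k+1} = t_{k-1} − q_k·t_k, so r_k = a·s_k + b·t_k at every step:
  q = 2: r = 39, s = 1 − 2·0 = 1, t = 0 − 2·1 = -2  (check: 199·1 + 80·(-2) = 39)
  q = 2: r = 2, s = 0 − 2·1 = -2, t = 1 − 2·(-2) = 5  (check: 199·(-2) + 80·5 = 2)
  q = 19: r = 1, s = 1 − 19·(-2) = 39, t = -2 − 19·5 = -97  (check: 199·39 + 80·(-97) = 1)
The row with r = 1 (the gcd) gives the Bezout coefficients s = 39, t = -97.
Result: 199 · (39) + 80 · (-97) = 1.

gcd(199, 80) = 1; s = 39, t = -97 (check: 199·39 + 80·(-97) = 1).


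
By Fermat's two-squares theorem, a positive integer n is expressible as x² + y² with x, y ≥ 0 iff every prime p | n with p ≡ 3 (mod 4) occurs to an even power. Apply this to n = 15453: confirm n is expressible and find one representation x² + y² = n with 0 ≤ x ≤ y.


Step 1: Factor n = 15453 = 3^2 · 17 · 101.
Step 2: Check the mod-4 condition on each prime factor: 3 ≡ 3 (mod 4), exponent 2 (must be even); 17 ≡ 1 (mod 4), exponent 1; 101 ≡ 1 (mod 4), exponent 1.
All primes ≡ 3 (mod 4) appear to even exponent (or don't appear), so by the two-squares theorem n IS expressible as a sum of two squares.
Step 3: Build a representation. Group n = k² · m with k = 3 and m = 17 · 101 = 1717 (a product of primes ≡ 1 (mod 4)); a representation of m scales to one of n via (k·x)² + (k·y)² = k²(x² + y²). Each prime p ≡ 1 (mod 4) is itself a sum of two squares; find a² by testing p − a² for a perfect square:
  17: 17 − 1² = 16 = 4² ⇒ 17 = 1² + 4².
  101: 101 − 1² = 100 = 10² ⇒ 101 = 1² + 10².
  Combine using the Brahmagupta–Fibonacci identity (a² + b²)(c² + d²) = (ac − bd)² + (ad + bc)² = (ac + bd)² + (ad − bc)²:
  17 · 101 = 1717: from (1² + 4²)(1² + 10²), take (1·1 − 4·10, 1·10 + 4·1) = (1 − 40, 10 + 4) = (-39, 14); dropping signs (only squares matter) gives (39, 14); check 39² + 14² = 1521 + 196 = 1717 ✓.
  Scale by k = 3: (3·39, 3·14) = (117, 42).
Step 4: Order so x ≤ y and verify: 42² + 117² = 1764 + 13689 = 15453 = n. ✓

n = 15453 = 42² + 117² (one valid representation with x ≤ y).


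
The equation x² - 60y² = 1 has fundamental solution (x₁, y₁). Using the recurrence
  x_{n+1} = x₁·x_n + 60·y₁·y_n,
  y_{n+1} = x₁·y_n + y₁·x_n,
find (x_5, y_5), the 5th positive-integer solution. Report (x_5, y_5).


Step 1: Find the fundamental solution (x₁, y₁) of x² - 60y² = 1.
  Expand √60 as a continued fraction. a₀ = ⌊√60⌋ = 7; iterate m_{k+1} = d_k·a_k − m_k, d_{k+1} = (60 − m_{k+1}²)/d_k, a_{k+1} = ⌊(a₀ + m_{k+1})/d_{k+1}⌋ (starting m₀ = 0, d₀ = 1), with convergents p_k = a_k·p_{k-1} + p_{k-2}, q_k = a_k·q_{k-1} + q_{k-2} (p₋₁ = 1, q₋₁ = 0):
  k = 0: a₀ = 7; p₀/q₀ = 7/1; p₀² − 60·q₀² = 49 − 60 = -11.
  k = 1: m = 7, d = 11, a = ⌊(7 + 7)/11⌋ = 1; p/q = (1·7 + 1)/(1·1 + 0) = 8/1; p² − 60·q² = 64 − 60 = 4.
  k = 2: m = 4, d = 4, a = ⌊(7 + 4)/4⌋ = 2; p/q = (2·8 + 7)/(2·1 + 1) = 23/3; p² − 60·q² = 529 − 540 = -11.
  k = 3: m = 4, d = 11, a = ⌊(7 + 4)/11⌋ = 1; p/q = (1·23 + 8)/(1·3 + 1) = 31/4; p² − 60·q² = 961 − 960 = 1.
  The first convergent with p² − 60·q² = 1 gives the fundamental solution (x₁, y₁) = (31, 4).
Step 2: Apply the recurrence (x_{n+1}, y_{n+1}) = (x₁x_n + 60y₁y_n, x₁y_n + y₁x_n) repeatedly.
  From (x_1, y_1) = (31, 4): x_2 = 31·31 + 60·4·4 = 1921; y_2 = 31·4 + 4·31 = 248.
  From (x_2, y_2) = (1921, 248): x_3 = 31·1921 + 60·4·248 = 119071; y_3 = 31·248 + 4·1921 = 15372.
  From (x_3, y_3) = (119071, 15372): x_4 = 31·119071 + 60·4·15372 = 7380481; y_4 = 31·15372 + 4·119071 = 952816.
  From (x_4, y_4) = (7380481, 952816): x_5 = 31·7380481 + 60·4·952816 = 457470751; y_5 = 31·952816 + 4·7380481 = 59059220.
Step 3: Verify x_5² - 60·y_5² = 209279488020504001 - 209279488020504000 = 1 (should be 1). ✓

(x_1, y_1) = (31, 4); (x_5, y_5) = (457470751, 59059220).


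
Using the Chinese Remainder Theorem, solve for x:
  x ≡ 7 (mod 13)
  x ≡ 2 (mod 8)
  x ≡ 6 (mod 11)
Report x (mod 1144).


Moduli 13, 8, 11 are pairwise coprime; by CRT there is a unique solution modulo M = 13 · 8 · 11 = 1144.
Solve pairwise, accumulating the modulus:
  Start with x ≡ 7 (mod 13).
  Combine with x ≡ 2 (mod 8): since gcd(13, 8) = 1, we get a unique residue mod 104.
    Write x = 7 + 13·t and substitute into x ≡ 2 (mod 8): 13·t ≡ 2 − 7 = -5 (mod 8).
    Reduce coefficients mod 8: 5·t ≡ 3 (mod 8).
    The inverse of 5 mod 8 is 5 (since 5·5 = 25 = 3·8 + 1), so t ≡ 5·3 = 15 ≡ 7 (mod 8).
    Then x = 7 + 13·7 = 98, valid modulo lcm(13, 8) = 104: x ≡ 98 (mod 104).
  Combine with x ≡ 6 (mod 11): since gcd(104, 11) = 1, we get a unique residue mod 1144.
    Write x = 98 + 104·t and substitute into x ≡ 6 (mod 11): 104·t ≡ 6 − 98 = -92 (mod 11).
    Reduce coefficients mod 11: 5·t ≡ 7 (mod 11).
    The inverse of 5 mod 11 is 9 (since 5·9 = 45 = 4·11 + 1), so t ≡ 9·7 = 63 ≡ 8 (mod 11).
    Then x = 98 + 104·8 = 930, valid modulo lcm(104, 11) = 1144: x ≡ 930 (mod 1144).
Verify: 930 mod 13 = 7 ✓, 930 mod 8 = 2 ✓, 930 mod 11 = 6 ✓.

x ≡ 930 (mod 1144).


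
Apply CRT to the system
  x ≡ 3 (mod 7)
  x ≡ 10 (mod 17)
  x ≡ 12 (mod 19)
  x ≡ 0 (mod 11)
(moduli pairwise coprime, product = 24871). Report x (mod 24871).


Product of moduli M = 7 · 17 · 19 · 11 = 24871.
Merge one congruence at a time:
  Start: x ≡ 3 (mod 7).
  Combine with x ≡ 10 (mod 17); new modulus lcm = 119.
    Write x = 3 + 7·t and substitute into x ≡ 10 (mod 17): 7·t ≡ 10 − 3 = 7 (mod 17).
    The inverse of 7 mod 17 is 5 (since 7·5 = 35 = 2·17 + 1), so t ≡ 5·7 = 35 ≡ 1 (mod 17).
    Then x = 3 + 7·1 = 10, valid modulo lcm(7, 17) = 119: x ≡ 10 (mod 119).
  Combine with x ≡ 12 (mod 19); new modulus lcm = 2261.
    Write x = 10 + 119·t and substitute into x ≡ 12 (mod 19): 119·t ≡ 12 − 10 = 2 (mod 19).
    Reduce coefficients mod 19: 5·t ≡ 2 (mod 19).
    The inverse of 5 mod 19 is 4 (since 5·4 = 20 = 1·19 + 1), so t ≡ 4·2 = 8 ≡ 8 (mod 19).
    Then x = 10 + 119·8 = 962, valid modulo lcm(119, 19) = 2261: x ≡ 962 (mod 2261).
  Combine with x ≡ 0 (mod 11); new modulus lcm = 24871.
    Write x = 962 + 2261·t and substitute into x ≡ 0 (mod 11): 2261·t ≡ 0 − 962 = -962 (mod 11).
    Reduce coefficients mod 11: 6·t ≡ 6 (mod 11).
    The inverse of 6 mod 11 is 2 (since 6·2 = 12 = 1·11 + 1), so t ≡ 2·6 = 12 ≡ 1 (mod 11).
    Then x = 962 + 2261·1 = 3223, valid modulo lcm(2261, 11) = 24871: x ≡ 3223 (mod 24871).
Verify against each original: 3223 mod 7 = 3, 3223 mod 17 = 10, 3223 mod 19 = 12, 3223 mod 11 = 0.

x ≡ 3223 (mod 24871).


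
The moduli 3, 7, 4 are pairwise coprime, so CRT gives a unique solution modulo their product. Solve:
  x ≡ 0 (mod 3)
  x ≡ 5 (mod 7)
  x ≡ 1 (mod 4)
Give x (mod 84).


Moduli 3, 7, 4 are pairwise coprime; by CRT there is a unique solution modulo M = 3 · 7 · 4 = 84.
Solve pairwise, accumulating the modulus:
  Start with x ≡ 0 (mod 3).
  Combine with x ≡ 5 (mod 7): since gcd(3, 7) = 1, we get a unique residue mod 21.
    Write x = 0 + 3·t and substitute into x ≡ 5 (mod 7): 3·t ≡ 5 − 0 = 5 (mod 7).
    The inverse of 3 mod 7 is 5 (since 3·5 = 15 = 2·7 + 1), so t ≡ 5·5 = 25 ≡ 4 (mod 7).
    Then x = 0 + 3·4 = 12, valid modulo lcm(3, 7) = 21: x ≡ 12 (mod 21).
  Combine with x ≡ 1 (mod 4): since gcd(21, 4) = 1, we get a unique residue mod 84.
    Write x = 12 + 21·t and substitute into x ≡ 1 (mod 4): 21·t ≡ 1 − 12 = -11 (mod 4).
    Reduce coefficients mod 4: 1·t ≡ 1 (mod 4).
    So t ≡ 1 (mod 4).
    Then x = 12 + 21·1 = 33, valid modulo lcm(21, 4) = 84: x ≡ 33 (mod 84).
Verify: 33 mod 3 = 0 ✓, 33 mod 7 = 5 ✓, 33 mod 4 = 1 ✓.

x ≡ 33 (mod 84).


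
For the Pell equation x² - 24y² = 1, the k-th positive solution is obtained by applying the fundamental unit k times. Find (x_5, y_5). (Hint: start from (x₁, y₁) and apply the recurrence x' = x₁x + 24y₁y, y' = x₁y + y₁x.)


Step 1: Find the fundamental solution (x₁, y₁) of x² - 24y² = 1.
  Expand √24 as a continued fraction. a₀ = ⌊√24⌋ = 4; iterate m_{k+1} = d_k·a_k − m_k, d_{k+1} = (24 − m_{k+1}²)/d_k, a_{k+1} = ⌊(a₀ + m_{k+1})/d_{k+1}⌋ (starting m₀ = 0, d₀ = 1), with convergents p_k = a_k·p_{k-1} + p_{k-2}, q_k = a_k·q_{k-1} + q_{k-2} (p₋₁ = 1, q₋₁ = 0):
  k = 0: a₀ = 4; p₀/q₀ = 4/1; p₀² − 24·q₀² = 16 − 24 = -8.
  k = 1: m = 4, d = 8, a = ⌊(4 + 4)/8⌋ = 1; p/q = (1·4 + 1)/(1·1 + 0) = 5/1; p² − 24·q² = 25 − 24 = 1.
  The first convergent with p² − 24·q² = 1 gives the fundamental solution (x₁, y₁) = (5, 1).
Step 2: Apply the recurrence (x_{n+1}, y_{n+1}) = (x₁x_n + 24y₁y_n, x₁y_n + y₁x_n) repeatedly.
  From (x_1, y_1) = (5, 1): x_2 = 5·5 + 24·1·1 = 49; y_2 = 5·1 + 1·5 = 10.
  From (x_2, y_2) = (49, 10): x_3 = 5·49 + 24·1·10 = 485; y_3 = 5·10 + 1·49 = 99.
  From (x_3, y_3) = (485, 99): x_4 = 5·485 + 24·1·99 = 4801; y_4 = 5·99 + 1·485 = 980.
  From (x_4, y_4) = (4801, 980): x_5 = 5·4801 + 24·1·980 = 47525; y_5 = 5·980 + 1·4801 = 9701.
Step 3: Verify x_5² - 24·y_5² = 2258625625 - 2258625624 = 1 (should be 1). ✓

(x_1, y_1) = (5, 1); (x_5, y_5) = (47525, 9701).


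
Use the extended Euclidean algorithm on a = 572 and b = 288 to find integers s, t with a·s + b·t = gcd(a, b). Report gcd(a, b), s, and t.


Euclidean algorithm on (572, 288) — divide until remainder is 0:
  572 = 1 · 288 + 284
  288 = 1 · 284 + 4
  284 = 71 · 4 + 0
gcd(572, 288) = 4.
Track Bezout coefficients alongside the remainders: start with r₀ = 572 = a·1 + b·0 (s = 1, t = 0) and r₁ = 288 = a·0 + b·1 (s = 0, t = 1); each new remainder r_{k+1} = r_{k-1} − q_k·r_k inherits s_{k+1} = s_{k-1} − q_k·s_k, t_{k+1} = t_{k-1} − q_k·t_k, so r_k = a·s_k + b·t_k at every step:
  q = 1: r = 284, s = 1 − 1·0 = 1, t = 0 − 1·1 = -1  (check: 572·1 + 288·(-1) = 284)
  q = 1: r = 4, s = 0 − 1·1 = -1, t = 1 − 1·(-1) = 2  (check: 572·(-1) + 288·2 = 4)
The row with r = 4 (the gcd) gives the Bezout coefficients s = -1, t = 2.
Result: 572 · (-1) + 288 · (2) = 4.

gcd(572, 288) = 4; s = -1, t = 2 (check: 572·(-1) + 288·2 = 4).


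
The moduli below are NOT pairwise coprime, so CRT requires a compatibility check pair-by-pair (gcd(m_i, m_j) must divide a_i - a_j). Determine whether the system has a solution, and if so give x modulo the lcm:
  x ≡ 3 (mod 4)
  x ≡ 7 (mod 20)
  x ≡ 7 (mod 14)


Moduli 4, 20, 14 are not pairwise coprime, so CRT works modulo lcm(m_i) when all pairwise compatibility conditions hold.
Pairwise compatibility: gcd(m_i, m_j) must divide a_i - a_j for every pair.
Merge one congruence at a time:
  Start: x ≡ 3 (mod 4).
  Combine with x ≡ 7 (mod 20): gcd(4, 20) = 4; 7 - 3 = 4, which IS divisible by 4, so compatible.
    Write x = 3 + 4·t and substitute into x ≡ 7 (mod 20): 4·t ≡ 7 − 3 = 4 (mod 20).
    Divide the congruence (and modulus) by g = 4: 1·t ≡ 1 (mod 5).
    So t ≡ 1 (mod 5).
    Then x = 3 + 4·1 = 7, valid modulo lcm(4, 20) = 20: x ≡ 7 (mod 20).
  Combine with x ≡ 7 (mod 14): gcd(20, 14) = 2; 7 - 7 = 0, which IS divisible by 2, so compatible.
    Write x = 7 + 20·t and substitute into x ≡ 7 (mod 14): 20·t ≡ 7 − 7 = 0 (mod 14).
    Divide the congruence (and modulus) by g = 2: 10·t ≡ 0 (mod 7).
    Reduce coefficients mod 7: 3·t ≡ 0 (mod 7).
    The inverse of 3 mod 7 is 5 (since 3·5 = 15 = 2·7 + 1), so t ≡ 5·0 = 0 ≡ 0 (mod 7).
    Then x = 7 + 20·0 = 7, valid modulo lcm(20, 14) = 140: x ≡ 7 (mod 140).
Verify: 7 mod 4 = 3, 7 mod 20 = 7, 7 mod 14 = 7.

x ≡ 7 (mod 140).


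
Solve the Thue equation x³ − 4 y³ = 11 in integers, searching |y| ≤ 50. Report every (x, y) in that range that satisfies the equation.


The equation is x³ - 4y³ = 11. For fixed y, x³ = 4·y³ + 11, so a solution requires the RHS to be a perfect cube.
Strategy: iterate y from -50 to 50, compute RHS = 4·y³ + 11, and check whether it is a (positive or negative) perfect cube.
Check small values of y:
  y = 0: RHS = 11 is not a perfect cube.
  y = 1: RHS = 15 is not a perfect cube.
  y = -1: RHS = 7 is not a perfect cube.
  y = 2: RHS = 43 is not a perfect cube.
  y = -2: RHS = -21 is not a perfect cube.
  y = 3: RHS = 119 is not a perfect cube.
  y = -3: RHS = -97 is not a perfect cube.
Continuing the search up to |y| = 50 finds no solutions either.
No (x, y) in the scanned range satisfies the equation.

No integer solutions with |y| ≤ 50.


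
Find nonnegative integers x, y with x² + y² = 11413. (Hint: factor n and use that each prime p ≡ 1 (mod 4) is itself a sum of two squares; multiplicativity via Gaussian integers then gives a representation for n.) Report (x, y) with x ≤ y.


Step 1: Factor n = 11413 = 101 · 113.
Step 2: Check the mod-4 condition on each prime factor: 101 ≡ 1 (mod 4), exponent 1; 113 ≡ 1 (mod 4), exponent 1.
All primes ≡ 3 (mod 4) appear to even exponent (or don't appear), so by the two-squares theorem n IS expressible as a sum of two squares.
Step 3: Build a representation. Here n = 101 · 113 is a product of primes ≡ 1 (mod 4). Each prime p ≡ 1 (mod 4) is itself a sum of two squares; find a² by testing p − a² for a perfect square:
  101: 101 − 1² = 100 = 10² ⇒ 101 = 1² + 10².
  113: 113 − 1² = 112, 113 − 2² = 109, 113 − 3² = 104, 113 − 4² = 97, 113 − 5² = 88, 113 − 6² = 77, 113 − 7² = 64 = 8² ⇒ 113 = 7² + 8².
  Combine using the Brahmagupta–Fibonacci identity (a² + b²)(c² + d²) = (ac − bd)² + (ad + bc)² = (ac + bd)² + (ad − bc)²:
  101 · 113 = 11413: from (1² + 10²)(7² + 8²), take (1·7 − 10·8, 1·8 + 10·7) = (7 − 80, 8 + 70) = (-73, 78); dropping signs (only squares matter) gives (73, 78); check 73² + 78² = 5329 + 6084 = 11413 ✓.
Step 4: Order so x ≤ y and verify: 73² + 78² = 5329 + 6084 = 11413 = n. ✓

n = 11413 = 73² + 78² (one valid representation with x ≤ y).


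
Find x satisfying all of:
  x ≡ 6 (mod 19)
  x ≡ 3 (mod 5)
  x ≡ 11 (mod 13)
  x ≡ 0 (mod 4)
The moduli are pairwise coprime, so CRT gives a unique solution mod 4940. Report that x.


Product of moduli M = 19 · 5 · 13 · 4 = 4940.
Merge one congruence at a time:
  Start: x ≡ 6 (mod 19).
  Combine with x ≡ 3 (mod 5); new modulus lcm = 95.
    Write x = 6 + 19·t and substitute into x ≡ 3 (mod 5): 19·t ≡ 3 − 6 = -3 (mod 5).
    Reduce coefficients mod 5: 4·t ≡ 2 (mod 5).
    The inverse of 4 mod 5 is 4 (since 4·4 = 16 = 3·5 + 1), so t ≡ 4·2 = 8 ≡ 3 (mod 5).
    Then x = 6 + 19·3 = 63, valid modulo lcm(19, 5) = 95: x ≡ 63 (mod 95).
  Combine with x ≡ 11 (mod 13); new modulus lcm = 1235.
    Write x = 63 + 95·t and substitute into x ≡ 11 (mod 13): 95·t ≡ 11 − 63 = -52 (mod 13).
    Reduce coefficients mod 13: 4·t ≡ 0 (mod 13).
    The inverse of 4 mod 13 is 10 (since 4·10 = 40 = 3·13 + 1), so t ≡ 10·0 = 0 ≡ 0 (mod 13).
    Then x = 63 + 95·0 = 63, valid modulo lcm(95, 13) = 1235: x ≡ 63 (mod 1235).
  Combine with x ≡ 0 (mod 4); new modulus lcm = 4940.
    Write x = 63 + 1235·t and substitute into x ≡ 0 (mod 4): 1235·t ≡ 0 − 63 = -63 (mod 4).
    Reduce coefficients mod 4: 3·t ≡ 1 (mod 4).
    The inverse of 3 mod 4 is 3 (since 3·3 = 9 = 2·4 + 1), so t ≡ 3·1 = 3 ≡ 3 (mod 4).
    Then x = 63 + 1235·3 = 3768, valid modulo lcm(1235, 4) = 4940: x ≡ 3768 (mod 4940).
Verify against each original: 3768 mod 19 = 6, 3768 mod 5 = 3, 3768 mod 13 = 11, 3768 mod 4 = 0.

x ≡ 3768 (mod 4940).


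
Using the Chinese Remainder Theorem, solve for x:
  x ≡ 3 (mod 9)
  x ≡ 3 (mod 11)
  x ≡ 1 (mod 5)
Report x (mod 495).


Moduli 9, 11, 5 are pairwise coprime; by CRT there is a unique solution modulo M = 9 · 11 · 5 = 495.
Solve pairwise, accumulating the modulus:
  Start with x ≡ 3 (mod 9).
  Combine with x ≡ 3 (mod 11): since gcd(9, 11) = 1, we get a unique residue mod 99.
    Write x = 3 + 9·t and substitute into x ≡ 3 (mod 11): 9·t ≡ 3 − 3 = 0 (mod 11).
    The inverse of 9 mod 11 is 5 (since 9·5 = 45 = 4·11 + 1), so t ≡ 5·0 = 0 ≡ 0 (mod 11).
    Then x = 3 + 9·0 = 3, valid modulo lcm(9, 11) = 99: x ≡ 3 (mod 99).
  Combine with x ≡ 1 (mod 5): since gcd(99, 5) = 1, we get a unique residue mod 495.
    Write x = 3 + 99·t and substitute into x ≡ 1 (mod 5): 99·t ≡ 1 − 3 = -2 (mod 5).
    Reduce coefficients mod 5: 4·t ≡ 3 (mod 5).
    The inverse of 4 mod 5 is 4 (since 4·4 = 16 = 3·5 + 1), so t ≡ 4·3 = 12 ≡ 2 (mod 5).
    Then x = 3 + 99·2 = 201, valid modulo lcm(99, 5) = 495: x ≡ 201 (mod 495).
Verify: 201 mod 9 = 3 ✓, 201 mod 11 = 3 ✓, 201 mod 5 = 1 ✓.

x ≡ 201 (mod 495).


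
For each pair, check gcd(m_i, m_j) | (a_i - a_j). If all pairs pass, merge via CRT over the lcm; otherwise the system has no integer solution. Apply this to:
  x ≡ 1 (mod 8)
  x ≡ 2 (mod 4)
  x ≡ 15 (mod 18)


Moduli 8, 4, 18 are not pairwise coprime, so CRT works modulo lcm(m_i) when all pairwise compatibility conditions hold.
Pairwise compatibility: gcd(m_i, m_j) must divide a_i - a_j for every pair.
Merge one congruence at a time:
  Start: x ≡ 1 (mod 8).
  Combine with x ≡ 2 (mod 4): gcd(8, 4) = 4, and 2 - 1 = 1 is NOT divisible by 4.
    ⇒ system is inconsistent (no integer solution).

No solution (the system is inconsistent).


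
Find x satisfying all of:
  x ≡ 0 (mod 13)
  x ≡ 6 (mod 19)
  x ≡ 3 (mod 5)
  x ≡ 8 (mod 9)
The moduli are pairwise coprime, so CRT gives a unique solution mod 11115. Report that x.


Product of moduli M = 13 · 19 · 5 · 9 = 11115.
Merge one congruence at a time:
  Start: x ≡ 0 (mod 13).
  Combine with x ≡ 6 (mod 19); new modulus lcm = 247.
    Write x = 0 + 13·t and substitute into x ≡ 6 (mod 19): 13·t ≡ 6 − 0 = 6 (mod 19).
    The inverse of 13 mod 19 is 3 (since 13·3 = 39 = 2·19 + 1), so t ≡ 3·6 = 18 ≡ 18 (mod 19).
    Then x = 0 + 13·18 = 234, valid modulo lcm(13, 19) = 247: x ≡ 234 (mod 247).
  Combine with x ≡ 3 (mod 5); new modulus lcm = 1235.
    Write x = 234 + 247·t and substitute into x ≡ 3 (mod 5): 247·t ≡ 3 − 234 = -231 (mod 5).
    Reduce coefficients mod 5: 2·t ≡ 4 (mod 5).
    The inverse of 2 mod 5 is 3 (since 2·3 = 6 = 1·5 + 1), so t ≡ 3·4 = 12 ≡ 2 (mod 5).
    Then x = 234 + 247·2 = 728, valid modulo lcm(247, 5) = 1235: x ≡ 728 (mod 1235).
  Combine with x ≡ 8 (mod 9); new modulus lcm = 11115.
    Write x = 728 + 1235·t and substitute into x ≡ 8 (mod 9): 1235·t ≡ 8 − 728 = -720 (mod 9).
    Reduce coefficients mod 9: 2·t ≡ 0 (mod 9).
    The inverse of 2 mod 9 is 5 (since 2·5 = 10 = 1·9 + 1), so t ≡ 5·0 = 0 ≡ 0 (mod 9).
    Then x = 728 + 1235·0 = 728, valid modulo lcm(1235, 9) = 11115: x ≡ 728 (mod 11115).
Verify against each original: 728 mod 13 = 0, 728 mod 19 = 6, 728 mod 5 = 3, 728 mod 9 = 8.

x ≡ 728 (mod 11115).


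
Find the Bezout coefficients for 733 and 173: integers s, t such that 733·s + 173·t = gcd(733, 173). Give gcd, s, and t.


Euclidean algorithm on (733, 173) — divide until remainder is 0:
  733 = 4 · 173 + 41
  173 = 4 · 41 + 9
  41 = 4 · 9 + 5
  9 = 1 · 5 + 4
  5 = 1 · 4 + 1
  4 = 4 · 1 + 0
gcd(733, 173) = 1.
Track Bezout coefficients alongside the remainders: start with r₀ = 733 = a·1 + b·0 (s = 1, t = 0) and r₁ = 173 = a·0 + b·1 (s = 0, t = 1); each new remainder r_{k+1} = r_{k-1} − q_k·r_k inherits s_{k+1} = s_{k-1} − q_k·s_k, t_{k+1} = t_{k-1} − q_k·t_k, so r_k = a·s_k + b·t_k at every step:
  q = 4: r = 41, s = 1 − 4·0 = 1, t = 0 − 4·1 = -4  (check: 733·1 + 173·(-4) = 41)
  q = 4: r = 9, s = 0 − 4·1 = -4, t = 1 − 4·(-4) = 17  (check: 733·(-4) + 173·17 = 9)
  q = 4: r = 5, s = 1 − 4·(-4) = 17, t = -4 − 4·17 = -72  (check: 733·17 + 173·(-72) = 5)
  q = 1: r = 4, s = -4 − 1·17 = -21, t = 17 − 1·(-72) = 89  (check: 733·(-21) + 173·89 = 4)
  q = 1: r = 1, s = 17 − 1·(-21) = 38, t = -72 − 1·89 = -161  (check: 733·38 + 173·(-161) = 1)
The row with r = 1 (the gcd) gives the Bezout coefficients s = 38, t = -161.
Result: 733 · (38) + 173 · (-161) = 1.

gcd(733, 173) = 1; s = 38, t = -161 (check: 733·38 + 173·(-161) = 1).
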